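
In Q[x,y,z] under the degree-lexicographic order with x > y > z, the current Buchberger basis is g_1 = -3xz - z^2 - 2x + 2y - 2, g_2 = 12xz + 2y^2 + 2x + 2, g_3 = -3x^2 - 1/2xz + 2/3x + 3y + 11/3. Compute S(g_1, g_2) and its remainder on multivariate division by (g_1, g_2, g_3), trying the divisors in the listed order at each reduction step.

lcm(LM(g_1), LM(g_2)) = xz.
S = (lcm/LT(g_1))·g_1 − (lcm/LT(g_2))·g_2 = -1/6y^2 + 1/3z^2 + 1/2x - 2/3y + 1/2.
Reduce S modulo (g_1, g_2, g_3) in that order:
  leading term y^2: no divisor's leading term divides it; move -1/6y^2 to the remainder.
  leading term z^2: no divisor's leading term divides it; move 1/3z^2 to the remainder.
  leading term x: no divisor's leading term divides it; move 1/2x to the remainder.
  leading term y: no divisor's leading term divides it; move -2/3y to the remainder.
  leading term 1: no divisor's leading term divides it; move 1/2 to the remainder.
The remainder -1/6y^2 + 1/3z^2 + 1/2x - 2/3y + 1/2 is nonzero, so it would be added as the next basis element.
This is the inner loop of Buchberger's algorithm — each nonzero remainder becomes a new basis element.

S(g_1, g_2) = -1/6y^2 + 1/3z^2 + 1/2x - 2/3y + 1/2; remainder on division = -1/6y^2 + 1/3z^2 + 1/2x - 2/3y + 1/2.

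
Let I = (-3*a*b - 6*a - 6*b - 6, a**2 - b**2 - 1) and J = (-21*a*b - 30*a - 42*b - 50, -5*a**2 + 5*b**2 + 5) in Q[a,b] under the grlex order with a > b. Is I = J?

No, the ideals differ.

Two ideals are equal iff their reduced Gröbner bases coincide (the reduced basis is unique for a fixed ordering).
Buchberger on the first generating set:
f_1 = -3*a*b - 6*a - 6*b - 6, LT = a*b.
f_2 = a**2 - b**2 - 1, LT = a**2.

S(f_1,f_2): lcm = a**2*b. S = b**3 + 2*a**2 + 2*a*b + 2*a + b.
  leading term b**3: no divisor's leading term divides it; move b**3 to the remainder.
  leading term a**2: subtract (2)·f_2 from 2*a**2 + 2*a*b + 2*a + b → 2*a*b + 2*b**2 + 2*a + b + 2
  leading term a*b: subtract (-2/3)·f_1 from 2*a*b + 2*b**2 + 2*a + b + 2 → 2*b**2 - 2*a - 3*b - 2
  leading term b**2: no divisor's leading term divides it; move 2*b**2 to the remainder.
  leading term a: no divisor's leading term divides it; move -2*a to the remainder.
  leading term b: no divisor's leading term divides it; move -3*b to the remainder.
  leading term 1: no divisor's leading term divides it; move -2 to the remainder.
  remainder b**3 + 2*b**2 - 2*a - 3*b - 2 ≠ 0; add g_3 = b**3 + 2*b**2 - 2*a - 3*b - 2 to the basis.

The other S-polynomials (S(f_1,g_3), S(f_2,g_3)) all reduce to 0 modulo the current basis, so we have a Gröbner basis.
Inter-reduce: drop elements whose leading term is divisible by another's, tail-reduce, and make monic.
Reduced Gröbner basis: {b**3 + 2*b**2 - 2*a - 3*b - 2, a**2 - b**2 - 1, a*b + 2*a + 2*b + 2}.

Buchberger on the second generating set:
h_1 = -21*a*b - 30*a - 42*b - 50, LT = a*b.
h_2 = -5*a**2 + 5*b**2 + 5, LT = a**2.

S(h_1,h_2): lcm = a**2*b. S = b**3 + 10/7*a**2 + 2*a*b + 50/21*a + b.
  leading term b**3: no divisor's leading term divides it; move b**3 to the remainder.
  leading term a**2: subtract (-2/7)·h_2 from 10/7*a**2 + 2*a*b + 50/21*a + b → 2*a*b + 10/7*b**2 + 50/21*a + b + 10/7
  leading term a*b: subtract (-2/21)·h_1 from 2*a*b + 10/7*b**2 + 50/21*a + b + 10/7 → 10/7*b**2 - 10/21*a - 3*b - 10/3
  leading term b**2: no divisor's leading term divides it; move 10/7*b**2 to the remainder.
  leading term a: no divisor's leading term divides it; move -10/21*a to the remainder.
  leading term b: no divisor's leading term divides it; move -3*b to the remainder.
  leading term 1: no divisor's leading term divides it; move -10/3 to the remainder.
  remainder b**3 + 10/7*b**2 - 10/21*a - 3*b - 10/3 ≠ 0; add k_3 = b**3 + 10/7*b**2 - 10/21*a - 3*b - 10/3 to the basis.

The other S-polynomials (S(h_1,k_3), S(h_2,k_3)) all reduce to 0 modulo the current basis, so we have a Gröbner basis.
Inter-reduce: drop elements whose leading term is divisible by another's, tail-reduce, and make monic.
Reduced Gröbner basis: {b**3 + 10/7*b**2 - 10/21*a - 3*b - 10/3, a**2 - b**2 - 1, a*b + 10/7*a + 2*b + 50/21}.

The bases are distinct; the ideals are different.
The choice of monomial ordering does not affect the verdict — as long as both bases are computed under the same ordering, their equality decides ideal equality.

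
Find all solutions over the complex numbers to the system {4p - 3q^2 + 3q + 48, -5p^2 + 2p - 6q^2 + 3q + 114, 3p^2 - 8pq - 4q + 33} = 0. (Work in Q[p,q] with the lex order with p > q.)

{(-3, -3)}

Compute a lex Gröbner basis by Buchberger's algorithm.
f_1 = 4p - 3q^2 + 3q + 48, LT = p.
f_2 = -5p^2 + 2p - 6q^2 + 3q + 114, LT = p^2.
f_3 = 3p^2 - 8pq - 4q + 33, LT = p^2.

S(f_1,f_2): lcm = p^2. S = -3/4pq^2 + 3/4pq + 62/5p - 6/5q^2 + 3/5q + 114/5.
  leading term pq^2: subtract (-3/16q^2)·f_1 from -3/4pq^2 + 3/4pq + 62/5p - 6/5q^2 + 3/5q + 114/5 → 3/4pq + 62/5p - 9/16q^4 + 9/16q^3 + 39/5q^2 + 3/5q + 114/5
  leading term pq: subtract (3/16q)·f_1 from 3/4pq + 62/5p - 9/16q^4 + 9/16q^3 + 39/5q^2 + 3/5q + 114/5 → 62/5p - 9/16q^4 + 9/8q^3 + 579/80q^2 - 42/5q + 114/5
  leading term p: subtract (31/10)·f_1 from 62/5p - 9/16q^4 + 9/8q^3 + 579/80q^2 - 42/5q + 114/5 → -9/16q^4 + 9/8q^3 + 1323/80q^2 - 177/10q - 126
  leading term q^4: no divisor's leading term divides it; move -9/16q^4 to the remainder.
  leading term q^3: no divisor's leading term divides it; move 9/8q^3 to the remainder.
  leading term q^2: no divisor's leading term divides it; move 1323/80q^2 to the remainder.
  leading term q: no divisor's leading term divides it; move -177/10q to the remainder.
  leading term 1: no divisor's leading term divides it; move -126 to the remainder.
  remainder -9/16q^4 + 9/8q^3 + 1323/80q^2 - 177/10q - 126 ≠ 0; add h_4 = -9/16q^4 + 9/8q^3 + 1323/80q^2 - 177/10q - 126 to the basis.

S(f_1,f_3): lcm = p^2. S = -3/4pq^2 + 41/12pq + 12p + 4/3q - 11.
  leading term pq^2: subtract (-3/16q^2)·f_1 from -3/4pq^2 + 41/12pq + 12p + 4/3q - 11 → 41/12pq + 12p - 9/16q^4 + 9/16q^3 + 9q^2 + 4/3q - 11
  leading term pq: subtract (41/48q)·f_1 from 41/12pq + 12p - 9/16q^4 + 9/16q^3 + 9q^2 + 4/3q - 11 → 12p - 9/16q^4 + 25/8q^3 + 103/16q^2 - 119/3q - 11
  leading term p: subtract (3)·f_1 from 12p - 9/16q^4 + 25/8q^3 + 103/16q^2 - 119/3q - 11 → -9/16q^4 + 25/8q^3 + 247/16q^2 - 146/3q - 155
  leading term q^4: subtract (1)·h_4 from -9/16q^4 + 25/8q^3 + 247/16q^2 - 146/3q - 155 → 2q^3 - 11/10q^2 - 929/30q - 29
  leading term q^3: no divisor's leading term divides it; move 2q^3 to the remainder.
  leading term q^2: no divisor's leading term divides it; move -11/10q^2 to the remainder.
  leading term q: no divisor's leading term divides it; move -929/30q to the remainder.
  leading term 1: no divisor's leading term divides it; move -29 to the remainder.
  remainder 2q^3 - 11/10q^2 - 929/30q - 29 ≠ 0; add h_5 = 2q^3 - 11/10q^2 - 929/30q - 29 to the basis.

S(h_4,h_5): lcm = q^4. S = -29/20q^3 - 167/12q^2 + 1379/30q + 224.
  leading term q^3: subtract (-29/40)·h_5 from -29/20q^3 - 167/12q^2 + 1379/30q + 224 → -17657/1200q^2 + 28219/1200q + 8119/40
  leading term q^2: no divisor's leading term divides it; move -17657/1200q^2 to the remainder.
  leading term q: no divisor's leading term divides it; move 28219/1200q to the remainder.
  leading term 1: no divisor's leading term divides it; move 8119/40 to the remainder.
  remainder -17657/1200q^2 + 28219/1200q + 8119/40 ≠ 0; add h_6 = -17657/1200q^2 + 28219/1200q + 8119/40 to the basis.

S(h_4,h_6): lcm = q^4. S = -7095/17657q^3 - 1377729/88285q^2 + 472/15q + 224.
  leading term q^3: subtract (-7095/35314)·h_5 from -7095/17657q^3 - 1377729/88285q^2 + 472/15q + 224 → -5588961/353140q^2 + 26745161/1059420q + 7704581/35314
  leading term q^2: subtract (335337660/311769649)·h_6 from -5588961/353140q^2 + 26745161/1059420q + 7704581/35314 → -45268180/935308947q - 45268180/311769649
  leading term q: no divisor's leading term divides it; move -45268180/935308947q to the remainder.
  leading term 1: no divisor's leading term divides it; move -45268180/311769649 to the remainder.
  remainder -45268180/935308947q - 45268180/311769649 ≠ 0; add h_7 = -45268180/935308947q - 45268180/311769649 to the basis.

The other S-polynomials (S(f_2,f_3), S(f_1,h_4), S(f_2,h_4), S(f_3,h_4), S(f_1,h_5), S(f_2,h_5), S(f_3,h_5), S(f_1,h_6), S(f_2,h_6), S(f_3,h_6), S(h_5,h_6), S(f_1,h_7), S(f_2,h_7), S(f_3,h_7), S(h_4,h_7), S(h_5,h_7), S(h_6,h_7)) all reduce to 0 modulo the current basis, so we have a Gröbner basis.
Inter-reduce: drop elements whose leading term is divisible by another's, tail-reduce, and make monic.
Reduced Gröbner basis: {p + 3, q + 3}.

From the last basis element, q + 3 = 0, so q takes values in {-3}. Each choice, substituted upward through the basis, yields the corresponding point(s) of the solution set.
  q = -3: the earlier basis element becomes p + 3 = 0, giving p = -3 — point (-3, -3).
Substituting each solution back into the original system confirms all equations vanish.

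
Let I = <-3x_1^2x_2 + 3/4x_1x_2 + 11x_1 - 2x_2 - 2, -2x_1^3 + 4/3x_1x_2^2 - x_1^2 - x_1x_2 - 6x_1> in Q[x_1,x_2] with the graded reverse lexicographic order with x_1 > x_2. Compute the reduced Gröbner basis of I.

This is the nonlinear analogue of row-reducing a linear system.

f_1 = -3x_1^2x_2 + 3/4x_1x_2 + 11x_1 - 2x_2 - 2, LT = x_1^2x_2.
f_2 = -2x_1^3 + 4/3x_1x_2^2 - x_1^2 - x_1x_2 - 6x_1, LT = x_1^3.

S(f_1,f_2): lcm = x_1^3x_2. S = 2/3x_1x_2^3 - 3/4x_1^2x_2 - 1/2x_1x_2^2 - 11/3x_1^2 - 7/3x_1x_2 + 2/3x_1.
  reduce S modulo (f_1, f_2):
  remainder 2/3x_1x_2^3 - 1/2x_1x_2^2 - 11/3x_1^2 - 121/48x_1x_2 - 25/12x_1 + 1/2x_2 + 1/2 ≠ 0; add g_3 = 2/3x_1x_2^3 - 1/2x_1x_2^2 - 11/3x_1^2 - 121/48x_1x_2 - 25/12x_1 + 1/2x_2 + 1/2 to the basis.

S(f_1,g_3): lcm = x_1^2x_2^3. S = 3/4x_1^2x_2^2 - 1/4x_1x_2^3 + 11/2x_1^3 + 121/32x_1^2x_2 - 11/3x_1x_2^2 + 2/3x_2^3 + 25/8x_1^2 - 3/4x_1x_2 + 2/3x_2^2 - 3/4x_1.
  reduce S modulo (f_1, f_2, g_3):
  remainder 2/3x_2^3 - x_1^2 - 3/4x_1x_2 + 1/6x_2^2 - 25/6x_1 - 17/6x_2 - 7/3 ≠ 0; add g_4 = 2/3x_2^3 - x_1^2 - 3/4x_1x_2 + 1/6x_2^2 - 25/6x_1 - 17/6x_2 - 7/3 to the basis.

The other S-polynomials (S(f_2,g_3), S(f_1,g_4), S(f_2,g_4), S(g_3,g_4)) all reduce to 0 modulo the current basis, so we have a Gröbner basis.
Inter-reduce: drop elements whose leading term is divisible by another's, tail-reduce, and make monic.

G = {x_1^3 - 2/3x_1x_2^2 + 1/2x_1^2 + 1/2x_1x_2 + 3x_1, x_1^2x_2 - 1/4x_1x_2 - 11/3x_1 + 2/3x_2 + 2/3, x_2^3 - 3/2x_1^2 - 9/8x_1x_2 + 1/4x_2^2 - 25/4x_1 - 17/4x_2 - 7/2}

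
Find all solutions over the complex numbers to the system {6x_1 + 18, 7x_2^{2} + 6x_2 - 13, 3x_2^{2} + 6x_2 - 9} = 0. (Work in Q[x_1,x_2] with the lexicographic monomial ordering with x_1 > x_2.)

Compute a lex Gröbner basis by Buchberger's algorithm.
f_1 = 6x_1 + 18, LT = x_1.
f_2 = 7x_2^{2} + 6x_2 - 13, LT = x_2^{2}.
f_3 = 3x_2^{2} + 6x_2 - 9, LT = x_2^{2}.

S(f_2,f_3): lcm = x_2^{2}. S = -\tfrac{8}{7}x_2 + \tfrac{8}{7}.
  leading term x_2: no divisor's leading term divides it; move -\tfrac{8}{7}x_2 to the remainder.
  leading term 1: no divisor's leading term divides it; move \tfrac{8}{7} to the remainder.
  remainder -\tfrac{8}{7}x_2 + \tfrac{8}{7} ≠ 0; add h_4 = -\tfrac{8}{7}x_2 + \tfrac{8}{7} to the basis.

The other S-polynomials (S(f_1,f_2), S(f_1,f_3), S(f_1,h_4), S(f_2,h_4), S(f_3,h_4)) all reduce to 0 modulo the current basis, so we have a Gröbner basis.
Inter-reduce: drop elements whose leading term is divisible by another's, tail-reduce, and make monic.
Reduced Gröbner basis: {x_1 + 3, x_2 - 1}.

Since the basis is lex-ordered, x_2 - 1 is univariate in x_2. Its roots are {1}. Back-substituting each root into the other basis elements fixes the other coordinates.
  x_2 = 1: the earlier basis element becomes x_1 + 3 = 0, giving x_1 = -3 — point (-3, 1).
Each listed point satisfies every original equation (direct substitution).

{(-3, 1)}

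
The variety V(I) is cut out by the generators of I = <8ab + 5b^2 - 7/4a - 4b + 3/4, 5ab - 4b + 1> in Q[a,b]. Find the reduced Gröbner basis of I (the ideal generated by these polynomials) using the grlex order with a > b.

G = {a^2 - 11/35a + 4/7b - 4/35, ab - 4/5b + 1/5, b^2 - 7/20a + 12/25b - 17/100}

f_1 = 8ab + 5b^2 - 7/4a - 4b + 3/4, LT = ab.
f_2 = 5ab - 4b + 1, LT = ab.

S(f_1,f_2): lcm = ab. S = 5/8b^2 - 7/32a + 3/10b - 17/160.
  reduce S modulo (f_1, f_2):
  remainder 5/8b^2 - 7/32a + 3/10b - 17/160 ≠ 0; add g_3 = 5/8b^2 - 7/32a + 3/10b - 17/160 to the basis.

S(f_1,g_3): lcm = ab^2. S = 5/8b^3 + 7/20a^2 - 559/800ab - 1/2b^2 + 17/100a + 3/32b.
  reduce S modulo (f_1, f_2, g_3):
  remainder 7/20a^2 - 11/100a + 1/5b - 1/25 ≠ 0; add g_4 = 7/20a^2 - 11/100a + 1/5b - 1/25 to the basis.

The other S-polynomials (S(f_2,g_3), S(f_1,g_4), S(f_2,g_4), S(g_3,g_4)) all reduce to 0 modulo the current basis, so we have a Gröbner basis.
Inter-reduce: drop elements whose leading term is divisible by another's, tail-reduce, and make monic.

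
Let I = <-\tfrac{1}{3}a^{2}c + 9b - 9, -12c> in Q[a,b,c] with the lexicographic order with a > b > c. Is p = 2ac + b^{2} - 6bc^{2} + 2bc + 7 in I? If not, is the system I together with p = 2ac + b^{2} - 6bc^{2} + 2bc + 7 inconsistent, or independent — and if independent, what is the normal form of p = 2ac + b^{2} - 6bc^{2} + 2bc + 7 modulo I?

Adjoining 2ac + b^{2} - 6bc^{2} + 2bc + 7 makes the ideal the whole ring: the system is inconsistent.

First compute the reduced Gröbner basis of I by Buchberger's algorithm.
f_1 = -\tfrac{1}{3}a^{2}c + 9b - 9, LT = a^{2}c.
f_2 = -12c, LT = c.

S(f_1,f_2): lcm = a^{2}c. S = -27b + 27.
  leading term b: no divisor's leading term divides it; move -27b to the remainder.
  leading term 1: no divisor's leading term divides it; move 27 to the remainder.
  remainder -27b + 27 ≠ 0; add h_3 = -27b + 27 to the basis.

The other S-polynomials (S(f_1,h_3), S(f_2,h_3)) all reduce to 0 modulo the current basis, so we have a Gröbner basis.
Inter-reduce: drop elements whose leading term is divisible by another's, tail-reduce, and make monic.
Reduced Gröbner basis: {b - 1, c}.
Label its elements g_1 = b - 1, g_2 = c.

Reduce p = 2ac + b^{2} - 6bc^{2} + 2bc + 7 modulo G:
  leading term ac: subtract (2a)·g_2 from 2ac + b^{2} - 6bc^{2} + 2bc + 7 → b^{2} - 6bc^{2} + 2bc + 7
  leading term b^{2}: subtract (b)·g_1 from b^{2} - 6bc^{2} + 2bc + 7 → -6bc^{2} + 2bc + b + 7
  leading term bc^{2}: subtract (-6c^{2})·g_1 from -6bc^{2} + 2bc + b + 7 → 2bc + b - 6c^{2} + 7
  leading term bc: subtract (2c)·g_1 from 2bc + b - 6c^{2} + 7 → b - 6c^{2} + 2c + 7
  leading term b: subtract (1)·g_1 from b - 6c^{2} + 2c + 7 → -6c^{2} + 2c + 8
  leading term c^{2}: subtract (-6c)·g_2 from -6c^{2} + 2c + 8 → 2c + 8
  leading term c: subtract (2)·g_2 from 2c + 8 → 8
  leading term 1: no divisor's leading term divides it; move 8 to the remainder.
  normal form = 8.
The normal form is nonzero, so p ∉ I. Since p minus its normal form lies in I, I + (p) = I + (r) where r = 8; decide whether this ideal is the whole ring.
Here r = 8 is a nonzero constant, hence a unit: 1 ∈ I + (p), the Gröbner basis of I + (p) is {1}, and the enlarged system has no common solution — adjoining p is inconsistent.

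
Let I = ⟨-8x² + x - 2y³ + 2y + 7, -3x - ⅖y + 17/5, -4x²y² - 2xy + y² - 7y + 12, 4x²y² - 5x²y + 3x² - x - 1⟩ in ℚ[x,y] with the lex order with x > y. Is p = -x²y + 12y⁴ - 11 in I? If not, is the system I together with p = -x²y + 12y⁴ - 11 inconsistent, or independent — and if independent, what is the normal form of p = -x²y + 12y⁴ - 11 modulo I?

-x²y + 12y⁴ - 11 lies in I (it reduces to 0).

First compute the reduced Gröbner basis of I by Buchberger's algorithm.
f_1 = -8x² + x - 2y³ + 2y + 7, LT = x².
f_2 = -3x - ⅖y + 17/5, LT = x.
f_3 = -4x²y² - 2xy + y² - 7y + 12, LT = x²y².
f_4 = 4x²y² - 5x²y + 3x² - x - 1, LT = x²y².

S(f_1,f_2): lcm = x². S = -2/15xy + 121/120x + ¼y³ - ¼y - ⅞.
  reduce S modulo (f_1, f_2, f_3, f_4):
  remainder ¼y³ + 4/225y² - 241/450y + 241/900 ≠ 0; add h_5 = ¼y³ + 4/225y² - 241/450y + 241/900 to the basis.

S(f_1,f_3): lcm = x²y². S = -⅛xy² - ½xy + ¼y⁵ - ¼y³ - ⅝y² - 7/4y + 3.
  reduce S modulo (f_1, f_2, f_3, f_4, h_5):
  remainder -46812871/45562500y² - 75063733/45562500y + 30469151/11390625 ≠ 0; add h_6 = -46812871/45562500y² - 75063733/45562500y + 30469151/11390625 to the basis.

S(f_1,f_4): lcm = x²y². S = 5/4x²y - ¾x² - ⅛xy² + ¼x + ¼y⁵ - ¼y³ - ⅞y² + ¼.
  reduce S modulo (f_1, f_2, f_3, f_4, h_5, h_6):
  remainder 14888193391/2808772260y - 14888193391/2808772260 ≠ 0; add h_7 = 14888193391/2808772260y - 14888193391/2808772260 to the basis.

The other S-polynomials (S(f_2,f_3), S(f_2,f_4), S(f_3,f_4), S(f_1,h_5), S(f_2,h_5), S(f_3,h_5), S(f_4,h_5), S(f_1,h_6), S(f_2,h_6), S(f_3,h_6), S(f_4,h_6), S(h_5,h_6), S(f_1,h_7), S(f_2,h_7), S(f_3,h_7), S(f_4,h_7), S(h_5,h_7), S(h_6,h_7)) all reduce to 0 modulo the current basis, so we have a Gröbner basis.
Inter-reduce: drop elements whose leading term is divisible by another's, tail-reduce, and make monic.
Reduced Gröbner basis: {x - 1, y - 1}.
Label its elements g_1 = x - 1, g_2 = y - 1.

Reduce p = -x²y + 12y⁴ - 11 modulo G:
  leading term x²y: subtract (-xy)·g_1 from -x²y + 12y⁴ - 11 → -xy + 12y⁴ - 11
  leading term xy: subtract (-y)·g_1 from -xy + 12y⁴ - 11 → 12y⁴ - y - 11
  leading term y⁴: subtract (12y³)·g_2 from 12y⁴ - y - 11 → 12y³ - y - 11
  leading term y³: subtract (12y²)·g_2 from 12y³ - y - 11 → 12y² - y - 11
  leading term y²: subtract (12y)·g_2 from 12y² - y - 11 → 11y - 11
  leading term y: subtract (11)·g_2 from 11y - 11 → 0
  normal form = 0.
Since the normal form is 0, p ∈ I.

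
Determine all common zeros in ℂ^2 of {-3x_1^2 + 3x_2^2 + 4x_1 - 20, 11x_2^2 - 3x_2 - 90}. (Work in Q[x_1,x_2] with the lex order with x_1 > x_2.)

{(2/3 - 2*sqrt(331)/33, -30/11), (2/3 + 2*sqrt(331)/33, -30/11), (-1, 3), (7/3, 3)}

Compute a lex Gröbner basis by Buchberger's algorithm.
f_1 = -3x_1^2 + 4x_1 + 3x_2^2 - 20, LT = x_1^2.
f_2 = 11x_2^2 - 3x_2 - 90, LT = x_2^2.

The S-polynomials (S(f_1,f_2)) all reduce to 0 modulo the current basis, so we have a Gröbner basis.
Inter-reduce: drop elements whose leading term is divisible by another's, tail-reduce, and make monic.
Reduced Gröbner basis: {x_1^2 - 4/3x_1 - 3/11x_2 - 50/33, x_2^2 - 3/11x_2 - 90/11}.

Since the basis is lex-ordered, x_2^2 - 3/11x_2 - 90/11 is univariate in x_2. Its roots are {-30/11, 3}. Back-substituting each root into the other basis elements fixes the other coordinates.
  x_2 = -30/11: the earlier basis element becomes x_1^2 - 4/3x_1 - 280/363 = 0, giving x_1 = 2/3 - 2*sqrt(331)/33, 2/3 + 2*sqrt(331)/33 — points (2/3 - 2*sqrt(331)/33, -30/11), (2/3 + 2*sqrt(331)/33, -30/11).
  x_2 = 3: the earlier basis element becomes x_1^2 - 4/3x_1 - 7/3 = 0, giving x_1 = -1, 7/3 — points (-1, 3), (7/3, 3).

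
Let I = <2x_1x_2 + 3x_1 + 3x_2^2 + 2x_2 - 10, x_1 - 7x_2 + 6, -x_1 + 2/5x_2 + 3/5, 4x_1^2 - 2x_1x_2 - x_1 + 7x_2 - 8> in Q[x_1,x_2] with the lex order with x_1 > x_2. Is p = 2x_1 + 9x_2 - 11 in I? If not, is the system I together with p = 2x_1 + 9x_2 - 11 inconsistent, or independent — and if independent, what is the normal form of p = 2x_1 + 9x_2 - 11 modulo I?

2x_1 + 9x_2 - 11 lies in I (it reduces to 0).

First compute the reduced Gröbner basis of I by Buchberger's algorithm.
f_1 = 2x_1x_2 + 3x_1 + 3x_2^2 + 2x_2 - 10, LT = x_1x_2.
f_2 = x_1 - 7x_2 + 6, LT = x_1.
f_3 = -x_1 + 2/5x_2 + 3/5, LT = x_1.
f_4 = 4x_1^2 - 2x_1x_2 - x_1 + 7x_2 - 8, LT = x_1^2.

S(f_1,f_2): lcm = x_1x_2. S = 3/2x_1 + 17/2x_2^2 - 5x_2 - 5.
  leading term x_1: subtract (3/2)·f_2 from 3/2x_1 + 17/2x_2^2 - 5x_2 - 5 → 17/2x_2^2 + 11/2x_2 - 14
  leading term x_2^2: no divisor's leading term divides it; move 17/2x_2^2 to the remainder.
  leading term x_2: no divisor's leading term divides it; move 11/2x_2 to the remainder.
  leading term 1: no divisor's leading term divides it; move -14 to the remainder.
  remainder 17/2x_2^2 + 11/2x_2 - 14 ≠ 0; add h_5 = 17/2x_2^2 + 11/2x_2 - 14 to the basis.

S(f_1,f_3): lcm = x_1x_2. S = 3/2x_1 + 19/10x_2^2 + 8/5x_2 - 5.
  leading term x_1: subtract (3/2)·f_2 from 3/2x_1 + 19/10x_2^2 + 8/5x_2 - 5 → 19/10x_2^2 + 121/10x_2 - 14
  leading term x_2^2: subtract (19/85)·h_5 from 19/10x_2^2 + 121/10x_2 - 14 → 924/85x_2 - 924/85
  leading term x_2: no divisor's leading term divides it; move 924/85x_2 to the remainder.
  leading term 1: no divisor's leading term divides it; move -924/85 to the remainder.
  remainder 924/85x_2 - 924/85 ≠ 0; add h_6 = 924/85x_2 - 924/85 to the basis.

The other S-polynomials (S(f_1,f_4), S(f_2,f_3), S(f_2,f_4), S(f_3,f_4), S(f_1,h_5), S(f_2,h_5), S(f_3,h_5), S(f_4,h_5), S(f_1,h_6), S(f_2,h_6), S(f_3,h_6), S(f_4,h_6), S(h_5,h_6)) all reduce to 0 modulo the current basis, so we have a Gröbner basis.
Inter-reduce: drop elements whose leading term is divisible by another's, tail-reduce, and make monic.
Reduced Gröbner basis: {x_1 - 1, x_2 - 1}.
Label its elements g_1 = x_1 - 1, g_2 = x_2 - 1.

Reduce p = 2x_1 + 9x_2 - 11 modulo G:
  leading term x_1: subtract (2)·g_1 from 2x_1 + 9x_2 - 11 → 9x_2 - 9
  leading term x_2: subtract (9)·g_2 from 9x_2 - 9 → 0
  normal form = 0.
Since the normal form is 0, p ∈ I.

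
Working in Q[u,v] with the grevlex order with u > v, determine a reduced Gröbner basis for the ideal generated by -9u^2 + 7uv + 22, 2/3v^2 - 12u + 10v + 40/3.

f_1 = -9u^2 + 7uv + 22, LT = u^2.
f_2 = 2/3v^2 - 12u + 10v + 40/3, LT = v^2.

The S-polynomials (S(f_1,f_2)) all reduce to 0 modulo the current basis, so we have a Gröbner basis.

G = {u^2 - 7/9uv - 22/9, v^2 - 18u + 15v + 20}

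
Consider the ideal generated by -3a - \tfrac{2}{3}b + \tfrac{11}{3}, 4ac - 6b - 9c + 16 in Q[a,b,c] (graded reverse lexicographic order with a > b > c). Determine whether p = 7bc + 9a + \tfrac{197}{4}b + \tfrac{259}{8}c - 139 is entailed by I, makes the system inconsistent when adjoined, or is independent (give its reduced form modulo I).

First compute the reduced Gröbner basis of I by Buchberger's algorithm.
f_1 = -3a - \tfrac{2}{3}b + \tfrac{11}{3}, LT = a.
f_2 = 4ac - 6b - 9c + 16, LT = ac.

S(f_1,f_2): lcm = ac. S = \tfrac{2}{9}bc + \tfrac{3}{2}b + \tfrac{37}{36}c - 4.
  reduce S modulo (f_1, f_2):
  remainder \tfrac{2}{9}bc + \tfrac{3}{2}b + \tfrac{37}{36}c - 4 ≠ 0; add h_3 = \tfrac{2}{9}bc + \tfrac{3}{2}b + \tfrac{37}{36}c - 4 to the basis.

The other S-polynomials (S(f_1,h_3), S(f_2,h_3)) all reduce to 0 modulo the current basis, so we have a Gröbner basis.
Inter-reduce: drop elements whose leading term is divisible by another's, tail-reduce, and make monic.
Reduced Gröbner basis: {bc + \tfrac{27}{4}b + \tfrac{37}{8}c - 18, a + \tfrac{2}{9}b - \tfrac{11}{9}}.
Label its elements g_1 = bc + \tfrac{27}{4}b + \tfrac{37}{8}c - 18, g_2 = a + \tfrac{2}{9}b - \tfrac{11}{9}.

Reduce p = 7bc + 9a + \tfrac{197}{4}b + \tfrac{259}{8}c - 139 modulo G:
  leading term bc: subtract (7)·g_1 from 7bc + 9a + \tfrac{197}{4}b + \tfrac{259}{8}c - 139 → 9a + 2b - 13
  leading term a: subtract (9)·g_2 from 9a + 2b - 13 → -2
  leading term 1: no divisor's leading term divides it; move -2 to the remainder.
  normal form = -2.
The normal form is nonzero, so p ∉ I. Since p minus its normal form lies in I, I + (p) = I + (r) where r = -2; decide whether this ideal is the whole ring.
Here r = -2 is a nonzero constant, hence a unit: 1 ∈ I + (p), the Gröbner basis of I + (p) is {1}, and the enlarged system has no common solution — adjoining p is inconsistent.

Ideal membership is decidable via reduction modulo a Gröbner basis.

Adjoining 7bc + 9a + \tfrac{197}{4}b + \tfrac{259}{8}c - 139 makes the ideal the whole ring: the system is inconsistent.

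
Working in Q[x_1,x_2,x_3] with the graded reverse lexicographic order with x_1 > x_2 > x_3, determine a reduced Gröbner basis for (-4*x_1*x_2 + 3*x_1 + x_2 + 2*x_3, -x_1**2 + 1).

f_1 = -4*x_1*x_2 + 3*x_1 + x_2 + 2*x_3, LT = x_1*x_2.
f_2 = -x_1**2 + 1, LT = x_1**2.

S(f_1,f_2): lcm = x_1**2*x_2. S = -3/4*x_1**2 - 1/4*x_1*x_2 - 1/2*x_1*x_3 + x_2.
  leading term x_1**2: subtract (3/4)·f_2 from -3/4*x_1**2 - 1/4*x_1*x_2 - 1/2*x_1*x_3 + x_2 → -1/4*x_1*x_2 - 1/2*x_1*x_3 + x_2 - 3/4
  leading term x_1*x_2: subtract (1/16)·f_1 from -1/4*x_1*x_2 - 1/2*x_1*x_3 + x_2 - 3/4 → -1/2*x_1*x_3 - 3/16*x_1 + 15/16*x_2 - 1/8*x_3 - 3/4
  leading term x_1*x_3: no divisor's leading term divides it; move -1/2*x_1*x_3 to the remainder.
  leading term x_1: no divisor's leading term divides it; move -3/16*x_1 to the remainder.
  leading term x_2: no divisor's leading term divides it; move 15/16*x_2 to the remainder.
  leading term x_3: no divisor's leading term divides it; move -1/8*x_3 to the remainder.
  leading term 1: no divisor's leading term divides it; move -3/4 to the remainder.
  remainder -1/2*x_1*x_3 - 3/16*x_1 + 15/16*x_2 - 1/8*x_3 - 3/4 ≠ 0; add g_3 = -1/2*x_1*x_3 - 3/16*x_1 + 15/16*x_2 - 1/8*x_3 - 3/4 to the basis.

S(f_1,g_3): lcm = x_1*x_2*x_3. S = -3/8*x_1*x_2 + 15/8*x_2**2 - 3/4*x_1*x_3 - 1/2*x_2*x_3 - 1/2*x_3**2 - 3/2*x_2.
  leading term x_1*x_2: subtract (3/32)·f_1 from -3/8*x_1*x_2 + 15/8*x_2**2 - 3/4*x_1*x_3 - 1/2*x_2*x_3 - 1/2*x_3**2 - 3/2*x_2 → 15/8*x_2**2 - 3/4*x_1*x_3 - 1/2*x_2*x_3 - 1/2*x_3**2 - 9/32*x_1 - 51/32*x_2 - 3/16*x_3
  leading term x_2**2: no divisor's leading term divides it; move 15/8*x_2**2 to the remainder.
  leading term x_1*x_3: subtract (3/2)·g_3 from -3/4*x_1*x_3 - 1/2*x_2*x_3 - 1/2*x_3**2 - 9/32*x_1 - 51/32*x_2 - 3/16*x_3 → -1/2*x_2*x_3 - 1/2*x_3**2 - 3*x_2 + 9/8
  leading term x_2*x_3: no divisor's leading term divides it; move -1/2*x_2*x_3 to the remainder.
  leading term x_3**2: no divisor's leading term divides it; move -1/2*x_3**2 to the remainder.
  leading term x_2: no divisor's leading term divides it; move -3*x_2 to the remainder.
  leading term 1: no divisor's leading term divides it; move 9/8 to the remainder.
  remainder 15/8*x_2**2 - 1/2*x_2*x_3 - 1/2*x_3**2 - 3*x_2 + 9/8 ≠ 0; add g_4 = 15/8*x_2**2 - 1/2*x_2*x_3 - 1/2*x_3**2 - 3*x_2 + 9/8 to the basis.

The other S-polynomials (S(f_2,g_3), S(f_1,g_4), S(f_2,g_4), S(g_3,g_4)) all reduce to 0 modulo the current basis, so we have a Gröbner basis.

G = {x_1**2 - 1, x_1*x_2 - 3/4*x_1 - 1/4*x_2 - 1/2*x_3, x_2**2 - 4/15*x_2*x_3 - 4/15*x_3**2 - 8/5*x_2 + 3/5, x_1*x_3 + 3/8*x_1 - 15/8*x_2 + 1/4*x_3 + 3/2}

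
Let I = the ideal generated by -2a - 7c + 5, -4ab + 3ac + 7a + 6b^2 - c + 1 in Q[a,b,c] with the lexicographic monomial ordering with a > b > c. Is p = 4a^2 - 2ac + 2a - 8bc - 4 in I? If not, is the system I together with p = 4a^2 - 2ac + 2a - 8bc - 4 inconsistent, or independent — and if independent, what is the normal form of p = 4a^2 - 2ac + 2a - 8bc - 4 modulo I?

4a^2 - 2ac + 2a - 8bc - 4 is independent of I; its normal form modulo I is -8bc + 56c^2 - 82c + 26.

First compute the reduced Gröbner basis of I by Buchberger's algorithm.
f_1 = -2a - 7c + 5, LT = a.
f_2 = -4ab + 3ac + 7a + 6b^2 - c + 1, LT = ab.

S(f_1,f_2): lcm = ab. S = 3/4ac + 7/4a + 3/2b^2 + 7/2bc - 5/2b - 1/4c + 1/4.
  reduce S modulo (f_1, f_2):
  remainder 3/2b^2 + 7/2bc - 5/2b - 21/8c^2 - 9/2c + 37/8 ≠ 0; add h_3 = 3/2b^2 + 7/2bc - 5/2b - 21/8c^2 - 9/2c + 37/8 to the basis.

The other S-polynomials (S(f_1,h_3), S(f_2,h_3)) all reduce to 0 modulo the current basis, so we have a Gröbner basis.
Inter-reduce: drop elements whose leading term is divisible by another's, tail-reduce, and make monic.
Reduced Gröbner basis: {a + 7/2c - 5/2, b^2 + 7/3bc - 5/3b - 7/4c^2 - 3c + 37/12}.
Label its elements g_1 = a + 7/2c - 5/2, g_2 = b^2 + 7/3bc - 5/3b - 7/4c^2 - 3c + 37/12.

Reduce p = 4a^2 - 2ac + 2a - 8bc - 4 modulo G:
  leading term a^2: subtract (4a)·g_1 from 4a^2 - 2ac + 2a - 8bc - 4 → -16ac + 12a - 8bc - 4
  leading term ac: subtract (-16c)·g_1 from -16ac + 12a - 8bc - 4 → 12a - 8bc + 56c^2 - 40c - 4
  leading term a: subtract (12)·g_1 from 12a - 8bc + 56c^2 - 40c - 4 → -8bc + 56c^2 - 82c + 26
  leading term bc: no divisor's leading term divides it; move -8bc to the remainder.
  leading term c^2: no divisor's leading term divides it; move 56c^2 to the remainder.
  leading term c: no divisor's leading term divides it; move -82c to the remainder.
  leading term 1: no divisor's leading term divides it; move 26 to the remainder.
  normal form = -8bc + 56c^2 - 82c + 26.
The normal form is nonzero, so p ∉ I. Since p minus its normal form lies in I, I + (p) = I + (r) where r = -8bc + 56c^2 - 82c + 26; decide whether this ideal is the whole ring.
Run Buchberger on G together with r (pairs among the g_i already reduce to 0 since G is a Gröbner basis):
g_1 = a + 7/2c - 5/2, LT = a.
g_2 = b^2 + 7/3bc - 5/3b - 7/4c^2 - 3c + 37/12, LT = b^2.
r = -8bc + 56c^2 - 82c + 26, LT = bc.

S(g_2,r): lcm = b^2c. S = 28/3bc^2 - 143/12bc + 13/4b - 7/4c^3 - 3c^2 + 37/12c.
  reduce S modulo (g_1, g_2, r):
  remainder 13/4b + 763/12c^3 - 2185/12c^2 + 2489/16c - 1859/48 ≠ 0; add m_4 = 13/4b + 763/12c^3 - 2185/12c^2 + 2489/16c - 1859/48 to the basis.

S(g_2,m_4): lcm = b^2. S = -763/39bc^3 + 2185/39bc^2 - 7103/156bc + 41/4b - 7/4c^2 - 3c + 37/12.
  reduce S modulo (g_1, g_2, r, m_4):
  remainder -5341/39c^4 + 15295/39c^3 - 19971/52c^2 + 931/6c - 91/4 ≠ 0; add m_5 = -5341/39c^4 + 15295/39c^3 - 19971/52c^2 + 931/6c - 91/4 to the basis.

The other S-polynomials (S(g_1,g_2), S(g_1,r), S(g_1,m_4), S(r,m_4), S(g_1,m_5), S(g_2,m_5), S(r,m_5), S(m_4,m_5)) all reduce to 0 modulo the current basis, so we have a Gröbner basis.
Inter-reduce: drop elements whose leading term is divisible by another's, tail-reduce, and make monic.
Reduced Gröbner basis: {a + 7/2c - 5/2, b + 763/39c^3 - 2185/39c^2 + 2489/52c - 143/12, c^4 - 2185/763c^3 + 8559/3052c^2 - 247/218c + 507/3052}.
The reduced Gröbner basis of I + (p) is {a + 7/2c - 5/2, b + 763/39c^3 - 2185/39c^2 + 2489/52c - 143/12, c^4 - 2185/763c^3 + 8559/3052c^2 - 247/218c + 507/3052} ≠ {1}, a proper ideal, so the enlarged system stays consistent: p is independent of I, with normal form -8bc + 56c^2 - 82c + 26.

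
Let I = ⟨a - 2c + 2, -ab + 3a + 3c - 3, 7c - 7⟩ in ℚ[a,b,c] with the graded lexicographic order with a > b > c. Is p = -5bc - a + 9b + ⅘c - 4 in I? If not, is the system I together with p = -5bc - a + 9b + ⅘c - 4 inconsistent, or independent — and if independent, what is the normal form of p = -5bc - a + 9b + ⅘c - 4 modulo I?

First compute the reduced Gröbner basis of I by Buchberger's algorithm.
f_1 = a - 2c + 2, LT = a.
f_2 = -ab + 3a + 3c - 3, LT = ab.
f_3 = 7c - 7, LT = c.

S(f_1,f_2): lcm = ab. S = -2bc + 3a + 2b + 3c - 3.
  leading term bc: subtract (-2/7b)·f_3 from -2bc + 3a + 2b + 3c - 3 → 3a + 3c - 3
  leading term a: subtract (3)·f_1 from 3a + 3c - 3 → 9c - 9
  leading term c: subtract (9/7)·f_3 from 9c - 9 → 0
  remainder 0.

S(f_1,f_3): leading monomials are coprime, so the S-polynomial reduces to 0 (Buchberger's first criterion).
S(f_2,f_3): leading monomials are coprime, so the S-polynomial reduces to 0 (Buchberger's first criterion).
Every S-polynomial of the final basis reduces to 0, so we have a Gröbner basis.
Inter-reduce: drop elements whose leading term is divisible by another's, tail-reduce, and make monic.
Reduced Gröbner basis: {a, c - 1}.
Label its elements g_1 = a, g_2 = c - 1.

Reduce p = -5bc - a + 9b + ⅘c - 4 modulo G:
  leading term bc: subtract (-5b)·g_2 from -5bc - a + 9b + ⅘c - 4 → -a + 4b + ⅘c - 4
  leading term a: subtract (-1)·g_1 from -a + 4b + ⅘c - 4 → 4b + ⅘c - 4
  leading term b: no divisor's leading term divides it; move 4b to the remainder.
  leading term c: subtract (⅘)·g_2 from ⅘c - 4 → -16/5
  leading term 1: no divisor's leading term divides it; move -16/5 to the remainder.
  normal form = 4b - 16/5.
The normal form is nonzero, so p ∉ I. Since p minus its normal form lies in I, I + (p) = I + (r) where r = 4b - 16/5; decide whether this ideal is the whole ring.
Run Buchberger on G together with r (pairs among the g_i already reduce to 0 since G is a Gröbner basis):
g_1 = a, LT = a.
g_2 = c - 1, LT = c.
r = 4b - 16/5, LT = b.

S(g_1,g_2): leading monomials are coprime, so the S-polynomial reduces to 0 (Buchberger's first criterion).
S(g_1,r): leading monomials are coprime, so the S-polynomial reduces to 0 (Buchberger's first criterion).
S(g_2,r): leading monomials are coprime, so the S-polynomial reduces to 0 (Buchberger's first criterion).
Every S-polynomial of the final basis reduces to 0, so we have a Gröbner basis.
Inter-reduce: drop elements whose leading term is divisible by another's, tail-reduce, and make monic.
Reduced Gröbner basis: {a, b - ⅘, c - 1}.
The reduced Gröbner basis of I + (p) is {a, b - ⅘, c - 1} ≠ {1}, a proper ideal, so the enlarged system stays consistent: p is independent of I, with normal form 4b - 16/5.

The remainder on division by a Gröbner basis is unique — it is the normal form.

-5bc - a + 9b + ⅘c - 4 is independent of I; its normal form modulo I is 4b - 16/5.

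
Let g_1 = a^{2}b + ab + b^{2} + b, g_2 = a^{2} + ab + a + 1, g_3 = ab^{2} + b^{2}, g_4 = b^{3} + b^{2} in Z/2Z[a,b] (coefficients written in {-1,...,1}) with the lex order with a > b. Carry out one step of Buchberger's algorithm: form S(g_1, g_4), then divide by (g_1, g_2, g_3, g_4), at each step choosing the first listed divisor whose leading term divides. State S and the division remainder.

S(g_1, g_4) = a^{2}b^{2} + ab^{3} + b^{4} + b^{3}; remainder on division = 0.

lcm(LM(g_1), LM(g_4)) = a^{2}b^{3}.
S = (lcm/LT(g_1))·g_1 − (lcm/LT(g_4))·g_4 = a^{2}b^{2} + ab^{3} + b^{4} + b^{3}.
Reduce S modulo (g_1, g_2, g_3, g_4) in that order:
  leading term a^{2}b^{2}: subtract (b)·g_1 from a^{2}b^{2} + ab^{3} + b^{4} + b^{3} → ab^{3} + ab^{2} + b^{4} + b^{2}
  leading term ab^{3}: subtract (b)·g_3 from ab^{3} + ab^{2} + b^{4} + b^{2} → ab^{2} + b^{4} + b^{3} + b^{2}
  leading term ab^{2}: subtract (1)·g_3 from ab^{2} + b^{4} + b^{3} + b^{2} → b^{4} + b^{3}
  leading term b^{4}: subtract (b)·g_4 from b^{4} + b^{3} → 0
The remainder is 0, so this S-polynomial contributes no new basis element.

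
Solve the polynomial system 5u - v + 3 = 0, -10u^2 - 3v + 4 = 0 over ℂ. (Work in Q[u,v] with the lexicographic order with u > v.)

Compute a lex Gröbner basis by Buchberger's algorithm.
f_1 = 5u - v + 3, LT = u.
f_2 = -10u^2 - 3v + 4, LT = u^2.

S(f_1,f_2): lcm = u^2. S = -1/5uv + 3/5u - 3/10v + 2/5.
  reduce S modulo (f_1, f_2):
  remainder -1/25v^2 - 3/50v + 1/25 ≠ 0; add h_3 = -1/25v^2 - 3/50v + 1/25 to the basis.

The other S-polynomials (S(f_1,h_3), S(f_2,h_3)) all reduce to 0 modulo the current basis, so we have a Gröbner basis.
Inter-reduce: drop elements whose leading term is divisible by another's, tail-reduce, and make monic.
Reduced Gröbner basis: {u - 1/5v + 3/5, v^2 + 3/2v - 1}.

From the last basis element, v^2 + 3/2v - 1 = 0, so v takes values in {-2, 1/2}. Each choice, substituted upward through the basis, yields the corresponding point(s) of the solution set.
  v = -2: the earlier basis element becomes u + 1 = 0, giving u = -1 — point (-1, -2).
  v = 1/2: the earlier basis element becomes u + 1/2 = 0, giving u = -1/2 — point (-1/2, 1/2).
Zero-dimensionality of the ideal guarantees finitely many solutions over ℂ.

{(-1, -2), (-1/2, 1/2)}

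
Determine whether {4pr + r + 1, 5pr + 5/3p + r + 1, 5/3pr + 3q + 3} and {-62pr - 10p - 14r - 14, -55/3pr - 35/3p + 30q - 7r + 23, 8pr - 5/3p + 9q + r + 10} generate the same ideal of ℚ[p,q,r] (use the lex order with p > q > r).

Since reduced Gröbner bases are canonical representatives of ideals under a given ordering, it suffices to compute and compare them.
Buchberger on the first generating set:
f_1 = 4pr + r + 1, LT = pr.
f_2 = 5pr + 5/3p + r + 1, LT = pr.
f_3 = 5/3pr + 3q + 3, LT = pr.

S(f_1,f_2): lcm = pr. S = -⅓p + 1/20r + 1/20.
  reduce S modulo (f_1, f_2, f_3):
  remainder -⅓p + 1/20r + 1/20 ≠ 0; add g_4 = -⅓p + 1/20r + 1/20 to the basis.

S(f_1,f_3): lcm = pr. S = -9/5q + ¼r - 31/20.
  reduce S modulo (f_1, f_2, f_3, g_4):
  remainder -9/5q + ¼r - 31/20 ≠ 0; add g_5 = -9/5q + ¼r - 31/20 to the basis.

S(f_1,g_4): lcm = pr. S = 3/20r² + ⅖r + ¼.
  reduce S modulo (f_1, f_2, f_3, g_4, g_5):
  remainder 3/20r² + ⅖r + ¼ ≠ 0; add g_6 = 3/20r² + ⅖r + ¼ to the basis.

The other S-polynomials (S(f_2,f_3), S(f_2,g_4), S(f_3,g_4), S(f_1,g_5), S(f_2,g_5), S(f_3,g_5), S(g_4,g_5), S(f_1,g_6), S(f_2,g_6), S(f_3,g_6), S(g_4,g_6), S(g_5,g_6)) all reduce to 0 modulo the current basis, so we have a Gröbner basis.
Inter-reduce: drop elements whose leading term is divisible by another's, tail-reduce, and make monic.
Reduced Gröbner basis: {p - 3/20r - 3/20, q - 5/36r + 31/36, r² + 8/3r + 5/3}.

Buchberger on the second generating set:
h_1 = -62pr - 10p - 14r - 14, LT = pr.
h_2 = -55/3pr - 35/3p + 30q - 7r + 23, LT = pr.
h_3 = 8pr - 5/3p + 9q + r + 10, LT = pr.

S(h_1,h_2): lcm = pr. S = -162/341p + 18/11q - 266/1705r + 2524/1705.
  reduce S modulo (h_1, h_2, h_3):
  remainder -162/341p + 18/11q - 266/1705r + 2524/1705 ≠ 0; add k_4 = -162/341p + 18/11q - 266/1705r + 2524/1705 to the basis.

S(h_1,h_3): lcm = pr. S = 275/744p - 9/8q + 25/248r - 127/124.
  reduce S modulo (h_1, h_2, h_3, k_4):
  remainder 4/27q - 5/243r + 31/243 ≠ 0; add k_5 = 4/27q - 5/243r + 31/243 to the basis.

S(h_1,k_4): lcm = pr. S = 5/31p + 31/9qr - 133/405r² + 41957/12555r + 7/31.
  reduce S modulo (h_1, h_2, h_3, k_4, k_5):
  remainder 3/20r² + ⅖r + ¼ ≠ 0; add k_6 = 3/20r² + ⅖r + ¼ to the basis.

The other S-polynomials (S(h_2,h_3), S(h_2,k_4), S(h_3,k_4), S(h_1,k_5), S(h_2,k_5), S(h_3,k_5), S(k_4,k_5), S(h_1,k_6), S(h_2,k_6), S(h_3,k_6), S(k_4,k_6), S(k_5,k_6)) all reduce to 0 modulo the current basis, so we have a Gröbner basis.
Inter-reduce: drop elements whose leading term is divisible by another's, tail-reduce, and make monic.
Reduced Gröbner basis: {p - 3/20r - 3/20, q - 5/36r + 31/36, r² + 8/3r + 5/3}.

Same reduced basis, so the two generating sets span the same ideal.

Yes, the ideals are equal.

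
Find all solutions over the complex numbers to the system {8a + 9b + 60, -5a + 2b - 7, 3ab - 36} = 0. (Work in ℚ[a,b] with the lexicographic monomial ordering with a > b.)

{(-3, -4)}

Compute a lex Gröbner basis by Buchberger's algorithm.
f_1 = 8a + 9b + 60, LT = a.
f_2 = -5a + 2b - 7, LT = a.
f_3 = 3ab - 36, LT = ab.

S(f_1,f_2): lcm = a. S = 61/40b + 61/10.
  reduce S modulo (f_1, f_2, f_3):
  remainder 61/40b + 61/10 ≠ 0; add h_4 = 61/40b + 61/10 to the basis.

The other S-polynomials (S(f_1,f_3), S(f_2,f_3), S(f_1,h_4), S(f_2,h_4), S(f_3,h_4)) all reduce to 0 modulo the current basis, so we have a Gröbner basis.
Inter-reduce: drop elements whose leading term is divisible by another's, tail-reduce, and make monic.
Reduced Gröbner basis: {a + 3, b + 4}.

Elimination: the polynomial b + 4 lies in the elimination ideal for b, so b ∈ {-4}. For each such b, the remaining basis elements (now univariate) give the rest of the solution.
  b = -4: the earlier basis element becomes a + 3 = 0, giving a = -3 — point (-3, -4).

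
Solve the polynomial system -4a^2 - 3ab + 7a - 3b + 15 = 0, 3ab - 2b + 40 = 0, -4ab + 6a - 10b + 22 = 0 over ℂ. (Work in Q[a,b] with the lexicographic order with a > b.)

Compute a lex Gröbner basis by Buchberger's algorithm.
f_1 = -4a^2 - 3ab + 7a - 3b + 15, LT = a^2.
f_2 = 3ab - 2b + 40, LT = ab.
f_3 = -4ab + 6a - 10b + 22, LT = ab.

S(f_1,f_2): lcm = a^2b. S = 3/4ab^2 - 13/12ab - 40/3a + 3/4b^2 - 15/4b.
  leading term ab^2: subtract (1/4b)·f_2 from 3/4ab^2 - 13/12ab - 40/3a + 3/4b^2 - 15/4b → -13/12ab - 40/3a + 5/4b^2 - 55/4b
  leading term ab: subtract (-13/36)·f_2 from -13/12ab - 40/3a + 5/4b^2 - 55/4b → -40/3a + 5/4b^2 - 521/36b + 130/9
  leading term a: no divisor's leading term divides it; move -40/3a to the remainder.
  leading term b^2: no divisor's leading term divides it; move 5/4b^2 to the remainder.
  leading term b: no divisor's leading term divides it; move -521/36b to the remainder.
  leading term 1: no divisor's leading term divides it; move 130/9 to the remainder.
  remainder -40/3a + 5/4b^2 - 521/36b + 130/9 ≠ 0; add h_4 = -40/3a + 5/4b^2 - 521/36b + 130/9 to the basis.

S(f_1,f_3): lcm = a^2b. S = 3/2a^2 + 3/4ab^2 - 17/4ab + 11/2a + 3/4b^2 - 15/4b.
  leading term a^2: subtract (-3/8)·f_1 from 3/2a^2 + 3/4ab^2 - 17/4ab + 11/2a + 3/4b^2 - 15/4b → 3/4ab^2 - 43/8ab + 65/8a + 3/4b^2 - 39/8b + 45/8
  leading term ab^2: subtract (1/4b)·f_2 from 3/4ab^2 - 43/8ab + 65/8a + 3/4b^2 - 39/8b + 45/8 → -43/8ab + 65/8a + 5/4b^2 - 119/8b + 45/8
  leading term ab: subtract (-43/24)·f_2 from -43/8ab + 65/8a + 5/4b^2 - 119/8b + 45/8 → 65/8a + 5/4b^2 - 443/24b + 1855/24
  leading term a: subtract (-39/64)·h_4 from 65/8a + 5/4b^2 - 443/24b + 1855/24 → 515/256b^2 - 6983/256b + 2755/32
  leading term b^2: no divisor's leading term divides it; move 515/256b^2 to the remainder.
  leading term b: no divisor's leading term divides it; move -6983/256b to the remainder.
  leading term 1: no divisor's leading term divides it; move 2755/32 to the remainder.
  remainder 515/256b^2 - 6983/256b + 2755/32 ≠ 0; add h_5 = 515/256b^2 - 6983/256b + 2755/32 to the basis.

S(f_2,f_3): lcm = ab. S = 3/2a - 19/6b + 113/6.
  leading term a: subtract (-9/80)·h_4 from 3/2a - 19/6b + 113/6 → 9/64b^2 - 4603/960b + 491/24
  leading term b^2: subtract (36/515)·h_5 from 9/64b^2 - 4603/960b + 491/24 → -4462/1545b + 4462/309
  leading term b: no divisor's leading term divides it; move -4462/1545b to the remainder.
  leading term 1: no divisor's leading term divides it; move 4462/309 to the remainder.
  remainder -4462/1545b + 4462/309 ≠ 0; add h_6 = -4462/1545b + 4462/309 to the basis.

The other S-polynomials (S(f_1,h_4), S(f_2,h_4), S(f_3,h_4), S(f_1,h_5), S(f_2,h_5), S(f_3,h_5), S(h_4,h_5), S(f_1,h_6), S(f_2,h_6), S(f_3,h_6), S(h_4,h_6), S(h_5,h_6)) all reduce to 0 modulo the current basis, so we have a Gröbner basis.
Inter-reduce: drop elements whose leading term is divisible by another's, tail-reduce, and make monic.
Reduced Gröbner basis: {a + 2, b - 5}.

The lex basis is triangular: the last element involves only b. Solving b - 5 = 0 gives b ∈ {5}; substituting each value into the earlier elements determines the remaining variables.
  b = 5: the earlier basis element becomes a + 2 = 0, giving a = -2 — point (-2, 5).
Each listed point satisfies every original equation (direct substitution).

{(-2, 5)}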